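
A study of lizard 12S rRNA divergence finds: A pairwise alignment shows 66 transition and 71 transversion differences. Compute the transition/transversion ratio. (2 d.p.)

R = 66/71 = 0.929577… ≈ 0.93 (to 2 d.p.).

0.93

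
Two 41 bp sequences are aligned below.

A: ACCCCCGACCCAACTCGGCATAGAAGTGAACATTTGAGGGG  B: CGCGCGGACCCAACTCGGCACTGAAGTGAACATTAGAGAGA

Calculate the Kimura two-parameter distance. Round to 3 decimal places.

Of 41 sites, 3 differences are transitions and 6 are transversions, so P = 3/41 ≈ 0.073171 and Q = 6/41 ≈ 0.146341.
Under the Kimura two-parameter model, d = −½ ln(1 − 2P − Q) − ¼ ln(1 − 2Q).
1 − 2P − Q = 0.707317, giving −½ ln(0.707317) = 0.173138.
1 − 2Q = 0.707318, giving −¼ ln(0.707318) = 0.086569.
d = 0.173138 + 0.086569 = 0.259707.

0.260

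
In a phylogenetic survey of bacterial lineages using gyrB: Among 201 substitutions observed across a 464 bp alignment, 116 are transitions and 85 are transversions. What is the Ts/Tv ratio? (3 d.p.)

1.365

R = 116/85 = 1.364705… ≈ 1.365 (to 3 d.p.).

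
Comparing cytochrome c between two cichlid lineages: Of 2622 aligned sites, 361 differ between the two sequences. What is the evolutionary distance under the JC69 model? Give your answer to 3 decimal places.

p = 361/2622 ≈ 0.137681.
d = −(3/4) ln(1 − 4p/3) = −0.75 ln(1 − 0.183575) = −0.75 ln(0.816425)
  = −0.75 × (-0.202820) = 0.152115 substitutions/site.

0.152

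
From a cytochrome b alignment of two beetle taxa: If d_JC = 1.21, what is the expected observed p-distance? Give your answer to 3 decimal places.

p = (3/4)(1 − e^(−4d/3)) = 0.75 × (1 − e^(-1.613333)) = 0.75 × (1 − 0.199222) = 0.600584.

0.601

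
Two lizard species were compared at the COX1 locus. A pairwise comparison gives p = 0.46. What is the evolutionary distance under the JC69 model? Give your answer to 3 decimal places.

d = −(3/4) ln(1 − 4p/3) = −0.75 ln(1 − 0.613333) = −0.75 ln(0.386667)
  = −0.75 × (-0.950191) = 0.712643 substitutions/site.

0.713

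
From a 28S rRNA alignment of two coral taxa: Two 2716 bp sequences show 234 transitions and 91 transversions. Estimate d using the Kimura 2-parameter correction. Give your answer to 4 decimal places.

P = 234/2716 ≈ 0.086156 and Q = 91/2716 ≈ 0.033505.
Under the Kimura two-parameter model, d = −½ ln(1 − 2P − Q) − ¼ ln(1 − 2Q).
1 − 2P − Q = 0.794183, giving −½ ln(0.794183) = 0.115221.
1 − 2Q = 0.93299, giving −¼ ln(0.93299) = 0.017340.
d = 0.115221 + 0.017340 = 0.132561.

0.1326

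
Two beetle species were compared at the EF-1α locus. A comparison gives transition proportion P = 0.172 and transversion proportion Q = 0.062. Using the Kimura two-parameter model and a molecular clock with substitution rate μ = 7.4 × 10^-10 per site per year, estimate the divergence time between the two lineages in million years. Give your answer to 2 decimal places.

198.33

Under the Kimura two-parameter model, d = −½ ln(1 − 2P − Q) − ¼ ln(1 − 2Q).
1 − 2P − Q = 0.594, giving −½ ln(0.594) = 0.260438.
1 − 2Q = 0.876, giving −¼ ln(0.876) = 0.033097.
d = 0.260438 + 0.033097 = 0.293535.
Under a molecular clock d = 2μt, so t = d/(2μ) = 0.293535 / (2 × 7.4 × 10^-10) = 198.33 million years.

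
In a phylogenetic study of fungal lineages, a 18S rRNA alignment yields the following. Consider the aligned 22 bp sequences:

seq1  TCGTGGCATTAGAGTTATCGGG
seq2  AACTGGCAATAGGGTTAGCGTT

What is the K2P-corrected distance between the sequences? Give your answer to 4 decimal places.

0.5159

Of 22 sites, 1 differences are transitions and 7 are transversions, so P = 1/22 ≈ 0.045455 and Q = 7/22 ≈ 0.318182.
Under the Kimura two-parameter model, d = −½ ln(1 − 2P − Q) − ¼ ln(1 − 2Q).
1 − 2P − Q = 0.590908, giving −½ ln(0.590908) = 0.263047.
1 − 2Q = 0.363636, giving −¼ ln(0.363636) = 0.252900.
d = 0.263047 + 0.252900 = 0.515947.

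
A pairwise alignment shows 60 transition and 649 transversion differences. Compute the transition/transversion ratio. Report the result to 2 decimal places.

R = 60/649 = 0.092449… ≈ 0.09 (to 2 d.p.).

0.09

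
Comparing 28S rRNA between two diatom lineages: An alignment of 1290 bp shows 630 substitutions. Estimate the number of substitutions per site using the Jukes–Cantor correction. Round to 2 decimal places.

0.79

p = 630/1290 ≈ 0.488372.
d = −(3/4) ln(1 − 4p/3) = −0.75 ln(1 − 0.651163) = −0.75 ln(0.348837)
  = −0.75 × (-1.053151) = 0.789863 substitutions/site.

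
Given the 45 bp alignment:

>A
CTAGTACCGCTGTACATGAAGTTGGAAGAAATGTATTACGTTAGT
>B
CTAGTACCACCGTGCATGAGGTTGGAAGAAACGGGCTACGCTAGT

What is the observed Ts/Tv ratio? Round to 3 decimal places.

Transitions are A↔G and C↔T; transversions are all other mismatches.
Transitions: 8. Transversions: 1.
R = 8/1 = 8.000.

8.000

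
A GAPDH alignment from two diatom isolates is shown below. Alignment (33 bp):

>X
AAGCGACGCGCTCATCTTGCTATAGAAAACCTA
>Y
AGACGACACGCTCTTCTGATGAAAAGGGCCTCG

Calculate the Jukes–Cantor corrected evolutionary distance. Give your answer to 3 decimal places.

0.871

The sequences differ at 17 of 33 sites, so p = 17/33 ≈ 0.515152.
d = −(3/4) ln(1 − 4p/3) = −0.75 ln(1 − 0.686869) = −0.75 ln(0.313131)
  = −0.75 × (-1.161134) = 0.870851 substitutions/site.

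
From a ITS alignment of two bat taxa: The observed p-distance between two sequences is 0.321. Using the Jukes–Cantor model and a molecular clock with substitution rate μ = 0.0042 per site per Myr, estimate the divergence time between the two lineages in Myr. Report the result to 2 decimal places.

49.88

d = −(3/4) ln(1 − 4p/3) = −0.75 ln(1 − 0.428) = −0.75 ln(0.572)
  = −0.75 × (-0.558616) = 0.418962 substitutions/site.
Under a molecular clock d = 2μt, so t = d/(2μ) = 0.418962 / (2 × 0.0042) = 49.88 Myr.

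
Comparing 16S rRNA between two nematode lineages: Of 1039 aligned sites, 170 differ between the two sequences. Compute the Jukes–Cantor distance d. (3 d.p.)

0.185

p = 170/1039 ≈ 0.163619.
d = −(3/4) ln(1 − 4p/3) = −0.75 ln(1 − 0.218159) = −0.75 ln(0.781841)
  = −0.75 × (-0.246104) = 0.184578 substitutions/site.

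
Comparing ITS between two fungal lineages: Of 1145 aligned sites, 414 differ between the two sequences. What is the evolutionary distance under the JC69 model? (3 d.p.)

0.493

p = 414/1145 ≈ 0.361572.
d = −(3/4) ln(1 − 4p/3) = −0.75 ln(1 − 0.482096) = −0.75 ln(0.517904)
  = −0.75 × (-0.657965) = 0.493474 substitutions/site.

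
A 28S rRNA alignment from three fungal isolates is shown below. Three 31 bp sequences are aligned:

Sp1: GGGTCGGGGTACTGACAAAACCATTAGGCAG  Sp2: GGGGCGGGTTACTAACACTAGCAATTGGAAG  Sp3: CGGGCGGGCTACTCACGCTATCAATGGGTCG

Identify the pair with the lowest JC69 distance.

Sp1–Sp2: 9/31 differ, p = 0.290, d = 0.367.
Sp1–Sp3: 12/31 differ, p = 0.387, d = 0.544.
Sp2–Sp3: 8/31 differ, p = 0.258, d = 0.316.
The smallest distance is between Sp2 and Sp3.

Sp2 and Sp3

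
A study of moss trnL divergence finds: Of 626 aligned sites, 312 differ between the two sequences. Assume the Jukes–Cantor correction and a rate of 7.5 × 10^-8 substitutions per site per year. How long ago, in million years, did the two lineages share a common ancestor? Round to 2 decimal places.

p = 312/626 ≈ 0.498403.
d = −(3/4) ln(1 − 4p/3) = −0.75 ln(1 − 0.664537) = −0.75 ln(0.335463)
  = −0.75 × (-1.092244) = 0.819183 substitutions/site.
Under a molecular clock d = 2μt, so t = d/(2μ) = 0.819183 / (2 × 7.5 × 10^-8) = 5.46 million years.

5.46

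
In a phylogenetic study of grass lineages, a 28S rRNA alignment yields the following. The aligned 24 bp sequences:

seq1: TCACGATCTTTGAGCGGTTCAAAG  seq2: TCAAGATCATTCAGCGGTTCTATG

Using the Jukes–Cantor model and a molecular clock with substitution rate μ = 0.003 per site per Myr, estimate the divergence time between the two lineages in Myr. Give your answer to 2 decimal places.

The sequences differ at 5 of 24 sites (4, 9, 12, 21, 23), so p = 5/24 ≈ 0.208333.
d = −(3/4) ln(1 − 4p/3) = −0.75 ln(1 − 0.277777) = −0.75 ln(0.722223)
  = −0.75 × (-0.325421) = 0.244066 substitutions/site.
Under a molecular clock d = 2μt, so t = d/(2μ) = 0.244066 / (2 × 0.003) = 40.68 Myr.

40.68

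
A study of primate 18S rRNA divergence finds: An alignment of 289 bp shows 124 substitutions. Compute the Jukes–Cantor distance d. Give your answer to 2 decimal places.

0.64

p = 124/289 ≈ 0.429066.
d = −(3/4) ln(1 − 4p/3) = −0.75 ln(1 − 0.572088) = −0.75 ln(0.427912)
  = −0.75 × (-0.848838) = 0.636629 substitutions/site.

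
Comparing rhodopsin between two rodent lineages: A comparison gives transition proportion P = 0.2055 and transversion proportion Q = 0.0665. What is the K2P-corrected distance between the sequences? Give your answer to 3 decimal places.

Under the Kimura two-parameter model, d = −½ ln(1 − 2P − Q) − ¼ ln(1 − 2Q).
1 − 2P − Q = 0.5225, giving −½ ln(0.5225) = 0.324565.
1 − 2Q = 0.867, giving −¼ ln(0.867) = 0.035679.
d = 0.324565 + 0.035679 = 0.360244.

0.360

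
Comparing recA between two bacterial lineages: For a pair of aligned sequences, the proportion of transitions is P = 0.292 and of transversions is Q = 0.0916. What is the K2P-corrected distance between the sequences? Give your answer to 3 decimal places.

0.613

Under the Kimura two-parameter model, d = −½ ln(1 − 2P − Q) − ¼ ln(1 − 2Q).
1 − 2P − Q = 0.3244, giving −½ ln(0.3244) = 0.562889.
1 − 2Q = 0.8168, giving −¼ ln(0.8168) = 0.050590.
d = 0.562889 + 0.050590 = 0.613479.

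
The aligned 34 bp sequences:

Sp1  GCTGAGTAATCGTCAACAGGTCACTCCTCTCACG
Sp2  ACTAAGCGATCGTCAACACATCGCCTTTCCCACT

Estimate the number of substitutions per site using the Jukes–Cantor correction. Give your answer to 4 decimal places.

The sequences differ at 12 of 34 sites, so p = 12/34 ≈ 0.352941.
d = −(3/4) ln(1 − 4p/3) = −0.75 ln(1 − 0.470588) = −0.75 ln(0.529412)
  = −0.75 × (-0.635988) = 0.476991 substitutions/site.

0.4770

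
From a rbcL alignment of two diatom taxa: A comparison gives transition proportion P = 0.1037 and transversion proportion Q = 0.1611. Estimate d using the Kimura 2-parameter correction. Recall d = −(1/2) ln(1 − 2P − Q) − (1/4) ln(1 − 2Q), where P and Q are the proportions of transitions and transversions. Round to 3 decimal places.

0.327

Under the Kimura two-parameter model, d = −½ ln(1 − 2P − Q) − ¼ ln(1 − 2Q).
1 − 2P − Q = 0.6315, giving −½ ln(0.6315) = 0.229829.
1 − 2Q = 0.6778, giving −¼ ln(0.6778) = 0.097226.
d = 0.229829 + 0.097226 = 0.327055.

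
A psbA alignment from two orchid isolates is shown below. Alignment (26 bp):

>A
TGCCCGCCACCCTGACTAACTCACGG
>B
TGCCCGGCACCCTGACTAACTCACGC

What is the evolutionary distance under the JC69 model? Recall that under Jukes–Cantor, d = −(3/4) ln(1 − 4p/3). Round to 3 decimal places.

0.081

The sequences differ at 2 of 26 sites (7, 26), so p = 2/26 ≈ 0.076923.
d = −(3/4) ln(1 − 4p/3) = −0.75 ln(1 − 0.102564) = −0.75 ln(0.897436)
  = −0.75 × (-0.108213) = 0.081160 substitutions/site.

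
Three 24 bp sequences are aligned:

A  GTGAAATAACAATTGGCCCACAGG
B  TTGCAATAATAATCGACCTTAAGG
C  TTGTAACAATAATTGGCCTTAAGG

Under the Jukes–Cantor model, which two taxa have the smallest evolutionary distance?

A–B: 8/24 differ, p = 0.333, d = 0.441.
A–C: 7/24 differ, p = 0.292, d = 0.369.
B–C: 4/24 differ, p = 0.167, d = 0.188.
The smallest distance is between B and C.

B and C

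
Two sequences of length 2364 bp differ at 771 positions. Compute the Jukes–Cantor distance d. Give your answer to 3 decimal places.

p = 771/2364 ≈ 0.326142.
d = −(3/4) ln(1 − 4p/3) = −0.75 ln(1 − 0.434856) = −0.75 ln(0.565144)
  = −0.75 × (-0.570675) = 0.428006 substitutions/site.

0.428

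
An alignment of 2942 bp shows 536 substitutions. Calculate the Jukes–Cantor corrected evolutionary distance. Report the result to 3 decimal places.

p = 536/2942 ≈ 0.182189.
d = −(3/4) ln(1 − 4p/3) = −0.75 ln(1 − 0.242919) = −0.75 ln(0.757081)
  = −0.75 × (-0.278285) = 0.208714 substitutions/site.

0.209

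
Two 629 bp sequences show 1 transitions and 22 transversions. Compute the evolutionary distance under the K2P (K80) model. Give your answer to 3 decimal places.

0.038

P = 1/629 ≈ 0.00159 and Q = 22/629 ≈ 0.034976.
Under the Kimura two-parameter model, d = −½ ln(1 − 2P − Q) − ¼ ln(1 − 2Q).
1 − 2P − Q = 0.961844, giving −½ ln(0.961844) = 0.019452.
1 − 2Q = 0.930048, giving −¼ ln(0.930048) = 0.018130.
d = 0.019452 + 0.018130 = 0.037582.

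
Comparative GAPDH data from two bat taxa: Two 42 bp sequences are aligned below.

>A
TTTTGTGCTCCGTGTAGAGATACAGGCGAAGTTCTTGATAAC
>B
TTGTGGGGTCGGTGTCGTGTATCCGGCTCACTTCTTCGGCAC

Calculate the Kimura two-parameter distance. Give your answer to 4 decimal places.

Of 42 sites, 1 differences are transitions and 16 are transversions, so P = 1/42 ≈ 0.02381 and Q = 16/42 ≈ 0.380952.
Under the Kimura two-parameter model, d = −½ ln(1 − 2P − Q) − ¼ ln(1 − 2Q).
1 − 2P − Q = 0.571428, giving −½ ln(0.571428) = 0.279808.
1 − 2Q = 0.238096, giving −¼ ln(0.238096) = 0.358770.
d = 0.279808 + 0.358770 = 0.638578.

0.6386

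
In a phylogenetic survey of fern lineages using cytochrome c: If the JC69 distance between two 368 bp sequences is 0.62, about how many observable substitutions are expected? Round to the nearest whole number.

Invert JC69: p = (3/4)(1 − e^(−4d/3)) = 0.75 × (1 − e^(-0.826667)) = 0.75 × (1 − 0.437505) = 0.421871.
Expected differing sites = pL ≈ 0.421871 × 368 = 155.248528 ≈ 155.

155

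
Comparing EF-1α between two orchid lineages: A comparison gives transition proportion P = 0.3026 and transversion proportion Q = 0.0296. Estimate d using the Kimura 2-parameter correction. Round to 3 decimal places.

Under the Kimura two-parameter model, d = −½ ln(1 − 2P − Q) − ¼ ln(1 − 2Q).
1 − 2P − Q = 0.3652, giving −½ ln(0.3652) = 0.503655.
1 − 2Q = 0.9408, giving −¼ ln(0.9408) = 0.015256.
d = 0.503655 + 0.015256 = 0.518911.

0.519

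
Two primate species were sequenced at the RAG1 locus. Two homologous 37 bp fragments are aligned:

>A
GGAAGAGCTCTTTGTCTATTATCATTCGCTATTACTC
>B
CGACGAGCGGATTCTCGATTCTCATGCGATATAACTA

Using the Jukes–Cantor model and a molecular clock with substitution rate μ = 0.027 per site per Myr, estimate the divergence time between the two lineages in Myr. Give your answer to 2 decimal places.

7.87

The sequences differ at 12 of 37 sites, so p = 12/37 ≈ 0.324324.
d = −(3/4) ln(1 − 4p/3) = −0.75 ln(1 − 0.432432) = −0.75 ln(0.567568)
  = −0.75 × (-0.566395) = 0.424796 substitutions/site.
Under a molecular clock d = 2μt, so t = d/(2μ) = 0.424796 / (2 × 0.027) = 7.87 Myr.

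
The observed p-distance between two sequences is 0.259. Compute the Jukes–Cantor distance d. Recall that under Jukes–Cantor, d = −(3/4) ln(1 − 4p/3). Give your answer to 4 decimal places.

d = −(3/4) ln(1 − 4p/3) = −0.75 ln(1 − 0.345333) = −0.75 ln(0.654667)
  = −0.75 × (-0.423629) = 0.317722 substitutions/site.

0.3177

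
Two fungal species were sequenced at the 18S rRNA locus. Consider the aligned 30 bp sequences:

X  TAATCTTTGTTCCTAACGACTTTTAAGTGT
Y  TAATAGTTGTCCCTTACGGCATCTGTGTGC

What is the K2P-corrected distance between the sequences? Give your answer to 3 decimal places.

0.448

Of 30 sites, 5 differences are transitions and 5 are transversions, so P = 5/30 ≈ 0.166667 and Q = 5/30 ≈ 0.166667.
Under the Kimura two-parameter model, d = −½ ln(1 − 2P − Q) − ¼ ln(1 − 2Q).
1 − 2P − Q = 0.499999, giving −½ ln(0.499999) = 0.346575.
1 − 2Q = 0.666666, giving −¼ ln(0.666666) = 0.101367.
d = 0.346575 + 0.101367 = 0.447942.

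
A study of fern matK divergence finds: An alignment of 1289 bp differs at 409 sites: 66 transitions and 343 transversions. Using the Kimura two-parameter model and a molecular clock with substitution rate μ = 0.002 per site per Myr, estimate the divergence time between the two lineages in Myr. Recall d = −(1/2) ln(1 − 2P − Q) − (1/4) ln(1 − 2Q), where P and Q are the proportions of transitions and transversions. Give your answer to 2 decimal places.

P = 66/1289 ≈ 0.051202 and Q = 343/1289 ≈ 0.266098.
Under the Kimura two-parameter model, d = −½ ln(1 − 2P − Q) − ¼ ln(1 − 2Q).
1 − 2P − Q = 0.631498, giving −½ ln(0.631498) = 0.229830.
1 − 2Q = 0.467804, giving −¼ ln(0.467804) = 0.189926.
d = 0.229830 + 0.189926 = 0.419756.
Under a molecular clock d = 2μt, so t = d/(2μ) = 0.419756 / (2 × 0.002) = 104.94 Myr.

104.94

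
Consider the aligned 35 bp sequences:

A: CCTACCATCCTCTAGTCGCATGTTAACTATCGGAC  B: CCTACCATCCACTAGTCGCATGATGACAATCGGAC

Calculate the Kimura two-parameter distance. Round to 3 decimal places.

0.124

Of 35 sites, 1 differences are transitions and 3 are transversions, so P = 1/35 ≈ 0.028571 and Q = 3/35 ≈ 0.085714.
Under the Kimura two-parameter model, d = −½ ln(1 − 2P − Q) − ¼ ln(1 − 2Q).
1 − 2P − Q = 0.857144, giving −½ ln(0.857144) = 0.077075.
1 − 2Q = 0.828572, giving −¼ ln(0.828572) = 0.047013.
d = 0.077075 + 0.047013 = 0.124088.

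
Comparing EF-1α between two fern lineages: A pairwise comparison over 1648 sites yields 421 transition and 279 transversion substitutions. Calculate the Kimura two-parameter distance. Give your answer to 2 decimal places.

P = 421/1648 ≈ 0.255461 and Q = 279/1648 ≈ 0.169296.
Under the Kimura two-parameter model, d = −½ ln(1 − 2P − Q) − ¼ ln(1 − 2Q).
1 − 2P − Q = 0.319782, giving −½ ln(0.319782) = 0.570058.
1 − 2Q = 0.661408, giving −¼ ln(0.661408) = 0.103346.
d = 0.570058 + 0.103346 = 0.673404.

0.67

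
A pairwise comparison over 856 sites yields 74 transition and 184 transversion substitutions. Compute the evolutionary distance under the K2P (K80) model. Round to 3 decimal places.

0.386

P = 74/856 ≈ 0.086449 and Q = 184/856 ≈ 0.214953.
Under the Kimura two-parameter model, d = −½ ln(1 − 2P − Q) − ¼ ln(1 − 2Q).
1 − 2P − Q = 0.612149, giving −½ ln(0.612149) = 0.245390.
1 − 2Q = 0.570094, giving −¼ ln(0.570094) = 0.140489.
d = 0.245390 + 0.140489 = 0.385879.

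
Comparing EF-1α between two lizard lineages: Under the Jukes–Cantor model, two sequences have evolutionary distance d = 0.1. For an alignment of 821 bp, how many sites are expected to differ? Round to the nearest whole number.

Invert JC69: p = (3/4)(1 − e^(−4d/3)) = 0.75 × (1 − e^(-0.133333)) = 0.75 × (1 − 0.875174) = 0.093620.
Expected differing sites = pL ≈ 0.093620 × 821 = 76.86202 ≈ 77.

77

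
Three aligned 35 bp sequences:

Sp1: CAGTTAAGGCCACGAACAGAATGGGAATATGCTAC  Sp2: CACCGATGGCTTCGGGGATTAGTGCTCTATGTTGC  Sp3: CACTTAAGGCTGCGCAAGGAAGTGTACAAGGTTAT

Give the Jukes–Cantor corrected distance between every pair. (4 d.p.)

d(Sp1,Sp2) = 0.8681, d(Sp1,Sp3) = 0.5716, d(Sp2,Sp3) = 0.7053

Sp1–Sp2: 18/35 sites differ → p ≈ 0.514286, d = −0.75 ln(1 − 0.685715) = 0.868091 ≈ 0.8681.
Sp1–Sp3: 14/35 sites differ → p = 0.4, d = −0.75 ln(1 − 0.533333) = 0.571605 ≈ 0.5716.
Sp2–Sp3: 16/35 sites differ → p ≈ 0.457143, d = −0.75 ln(1 − 0.609524) = 0.705292 ≈ 0.7053.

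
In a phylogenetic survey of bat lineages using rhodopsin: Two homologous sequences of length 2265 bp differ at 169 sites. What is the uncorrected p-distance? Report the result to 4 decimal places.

0.0746

p = 169/2265 = 0.074613… ≈ 0.0746 (to 4 d.p.).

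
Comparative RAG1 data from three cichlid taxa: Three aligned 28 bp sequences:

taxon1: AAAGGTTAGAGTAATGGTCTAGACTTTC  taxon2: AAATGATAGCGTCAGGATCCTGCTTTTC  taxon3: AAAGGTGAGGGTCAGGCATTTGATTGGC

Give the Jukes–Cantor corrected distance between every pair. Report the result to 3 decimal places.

d(taxon1,taxon2) = 0.485, d(taxon1,taxon3) = 0.556, d(taxon2,taxon3) = 0.556

taxon1–taxon2: 10/28 sites differ → p ≈ 0.357143, d = −0.75 ln(1 − 0.476191) = 0.484971 ≈ 0.485.
taxon1–taxon3: 11/28 sites differ → p ≈ 0.392857, d = −0.75 ln(1 − 0.523809) = 0.556452 ≈ 0.556.
taxon2–taxon3: 11/28 sites differ → p ≈ 0.392857, d = −0.75 ln(1 − 0.523809) = 0.556452 ≈ 0.556.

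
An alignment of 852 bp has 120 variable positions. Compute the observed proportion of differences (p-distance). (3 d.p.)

p = 120/852 = 0.140845… ≈ 0.141 (to 3 d.p.).

0.141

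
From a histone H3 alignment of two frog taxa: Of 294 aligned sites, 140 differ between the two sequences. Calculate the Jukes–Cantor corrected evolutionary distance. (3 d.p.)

p = 140/294 ≈ 0.47619.
d = −(3/4) ln(1 − 4p/3) = −0.75 ln(1 − 0.63492) = −0.75 ln(0.36508)
  = −0.75 × (-1.007639) = 0.755729 substitutions/site.

0.756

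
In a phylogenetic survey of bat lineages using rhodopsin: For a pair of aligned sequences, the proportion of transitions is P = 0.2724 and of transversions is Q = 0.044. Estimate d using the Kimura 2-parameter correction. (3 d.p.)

0.467

Under the Kimura two-parameter model, d = −½ ln(1 − 2P − Q) − ¼ ln(1 − 2Q).
1 − 2P − Q = 0.4112, giving −½ ln(0.4112) = 0.444338.
1 − 2Q = 0.912, giving −¼ ln(0.912) = 0.023029.
d = 0.444338 + 0.023029 = 0.467367.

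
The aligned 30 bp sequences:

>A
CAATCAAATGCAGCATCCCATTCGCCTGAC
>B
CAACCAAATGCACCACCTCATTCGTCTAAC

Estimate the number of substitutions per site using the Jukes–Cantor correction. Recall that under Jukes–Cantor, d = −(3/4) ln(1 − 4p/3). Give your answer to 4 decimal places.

0.2326

The sequences differ at 6 of 30 sites (4, 13, 16, 18, 25, 28), so p = 6/30 = 0.2.
d = −(3/4) ln(1 − 4p/3) = −0.75 ln(1 − 0.266667) = −0.75 ln(0.733333)
  = −0.75 × (-0.310155) = 0.232616 substitutions/site.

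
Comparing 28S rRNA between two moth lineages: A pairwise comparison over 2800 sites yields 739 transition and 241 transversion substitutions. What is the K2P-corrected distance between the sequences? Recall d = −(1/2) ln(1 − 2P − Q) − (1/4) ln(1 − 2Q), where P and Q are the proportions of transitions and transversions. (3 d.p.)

0.523

P = 739/2800 ≈ 0.263929 and Q = 241/2800 ≈ 0.086071.
Under the Kimura two-parameter model, d = −½ ln(1 − 2P − Q) − ¼ ln(1 − 2Q).
1 − 2P − Q = 0.386071, giving −½ ln(0.386071) = 0.475867.
1 − 2Q = 0.827858, giving −¼ ln(0.827858) = 0.047228.
d = 0.475867 + 0.047228 = 0.523095.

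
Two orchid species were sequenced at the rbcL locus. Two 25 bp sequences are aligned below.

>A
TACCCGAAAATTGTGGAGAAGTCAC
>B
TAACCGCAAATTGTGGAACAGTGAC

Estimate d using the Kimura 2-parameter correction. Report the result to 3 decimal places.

Of 25 sites, 1 differences are transitions and 4 are transversions, so P = 1/25 = 0.04 and Q = 4/25 = 0.16.
Under the Kimura two-parameter model, d = −½ ln(1 − 2P − Q) − ¼ ln(1 − 2Q).
1 − 2P − Q = 0.76, giving −½ ln(0.76) = 0.137218.
1 − 2Q = 0.68, giving −¼ ln(0.68) = 0.096416.
d = 0.137218 + 0.096416 = 0.233634.

0.234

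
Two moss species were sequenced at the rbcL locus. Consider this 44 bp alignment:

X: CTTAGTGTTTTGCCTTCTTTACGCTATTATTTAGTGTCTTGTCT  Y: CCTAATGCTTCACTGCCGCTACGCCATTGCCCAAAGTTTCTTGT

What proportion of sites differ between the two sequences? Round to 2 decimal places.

0.48

The sequences differ at 21 of 44 positions.
p = 21/44 = 0.477272… ≈ 0.48 (to 2 d.p.).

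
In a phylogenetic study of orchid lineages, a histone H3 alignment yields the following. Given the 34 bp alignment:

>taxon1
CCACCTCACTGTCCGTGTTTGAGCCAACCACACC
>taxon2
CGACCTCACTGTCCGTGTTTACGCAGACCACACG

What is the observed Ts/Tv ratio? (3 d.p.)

0.500

Transitions are A↔G and C↔T; transversions are all other mismatches.
Transitions: 2. Transversions: 4.
R = 2/4 = 0.500.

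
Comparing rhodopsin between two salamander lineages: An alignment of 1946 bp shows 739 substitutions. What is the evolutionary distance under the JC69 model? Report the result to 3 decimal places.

0.529

p = 739/1946 ≈ 0.379753.
d = −(3/4) ln(1 − 4p/3) = −0.75 ln(1 − 0.506337) = −0.75 ln(0.493663)
  = −0.75 × (-0.705902) = 0.529427 substitutions/site.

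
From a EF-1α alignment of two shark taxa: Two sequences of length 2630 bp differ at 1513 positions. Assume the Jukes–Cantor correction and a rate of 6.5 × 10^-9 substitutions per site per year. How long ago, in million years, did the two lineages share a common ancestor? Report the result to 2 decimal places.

84.05

p = 1513/2630 ≈ 0.575285.
d = −(3/4) ln(1 − 4p/3) = −0.75 ln(1 − 0.767047) = −0.75 ln(0.232953)
  = −0.75 × (-1.456919) = 1.092689 substitutions/site.
Under a molecular clock d = 2μt, so t = d/(2μ) = 1.092689 / (2 × 6.5 × 10^-9) = 84.05 million years.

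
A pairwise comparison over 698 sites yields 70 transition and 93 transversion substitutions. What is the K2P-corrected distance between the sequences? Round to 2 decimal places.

0.28

P = 70/698 ≈ 0.100287 and Q = 93/698 ≈ 0.133238.
Under the Kimura two-parameter model, d = −½ ln(1 − 2P − Q) − ¼ ln(1 − 2Q).
1 − 2P − Q = 0.666188, giving −½ ln(0.666188) = 0.203092.
1 − 2Q = 0.733524, giving −¼ ln(0.733524) = 0.077474.
d = 0.203092 + 0.077474 = 0.280566.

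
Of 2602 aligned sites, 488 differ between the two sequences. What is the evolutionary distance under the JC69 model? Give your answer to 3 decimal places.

p = 488/2602 ≈ 0.187548.
d = −(3/4) ln(1 − 4p/3) = −0.75 ln(1 − 0.250064) = −0.75 ln(0.749936)
  = −0.75 × (-0.287767) = 0.215825 substitutions/site.

0.216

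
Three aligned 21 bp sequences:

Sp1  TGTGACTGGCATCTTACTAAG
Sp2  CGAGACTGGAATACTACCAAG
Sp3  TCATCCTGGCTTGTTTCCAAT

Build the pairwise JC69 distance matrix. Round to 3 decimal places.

Sp1–Sp2: 6/21 sites differ → p ≈ 0.285714, d = −0.75 ln(1 − 0.380952) = 0.359679 ≈ 0.360.
Sp1–Sp3: 9/21 sites differ → p ≈ 0.428571, d = −0.75 ln(1 − 0.571428) = 0.635472 ≈ 0.635.
Sp2–Sp3: 10/21 sites differ → p ≈ 0.47619, d = −0.75 ln(1 − 0.63492) = 0.755729 ≈ 0.756.

d(Sp1,Sp2) = 0.360, d(Sp1,Sp3) = 0.635, d(Sp2,Sp3) = 0.756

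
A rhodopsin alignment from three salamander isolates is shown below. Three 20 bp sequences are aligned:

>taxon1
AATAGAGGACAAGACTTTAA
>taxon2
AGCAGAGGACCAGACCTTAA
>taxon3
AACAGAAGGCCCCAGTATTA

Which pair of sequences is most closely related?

taxon1 and taxon2

taxon1–taxon2: 4/20 differ, p = 0.200, d = 0.233.
taxon1–taxon3: 9/20 differ, p = 0.450, d = 0.687.
taxon2–taxon3: 9/20 differ, p = 0.450, d = 0.687.
The smallest distance is between taxon1 and taxon2.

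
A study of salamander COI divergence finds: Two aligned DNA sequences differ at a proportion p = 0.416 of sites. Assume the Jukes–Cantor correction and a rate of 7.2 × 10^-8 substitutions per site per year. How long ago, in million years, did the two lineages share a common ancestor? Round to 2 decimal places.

4.21

d = −(3/4) ln(1 − 4p/3) = −0.75 ln(1 − 0.554667) = −0.75 ln(0.445333)
  = −0.75 × (-0.808933) = 0.606700 substitutions/site.
Under a molecular clock d = 2μt, so t = d/(2μ) = 0.606700 / (2 × 7.2 × 10^-8) = 4.21 million years.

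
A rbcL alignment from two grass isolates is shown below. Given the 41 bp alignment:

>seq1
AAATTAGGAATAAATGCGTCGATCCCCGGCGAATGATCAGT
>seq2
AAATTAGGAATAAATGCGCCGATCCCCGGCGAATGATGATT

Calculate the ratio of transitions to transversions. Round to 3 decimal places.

0.500

Transitions are A↔G and C↔T; transversions are all other mismatches.
Transitions: 1. Transversions: 2.
R = 1/2 = 0.500.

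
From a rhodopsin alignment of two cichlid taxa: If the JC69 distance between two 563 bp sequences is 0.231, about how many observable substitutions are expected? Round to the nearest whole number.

Invert JC69: p = (3/4)(1 − e^(−4d/3)) = 0.75 × (1 − e^(-0.308)) = 0.75 × (1 − 0.734915) = 0.198814.
Expected differing sites = pL ≈ 0.198814 × 563 = 111.932282 ≈ 112.

112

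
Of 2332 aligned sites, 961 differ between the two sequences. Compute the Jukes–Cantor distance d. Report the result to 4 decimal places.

0.5980

p = 961/2332 ≈ 0.412093.
d = −(3/4) ln(1 − 4p/3) = −0.75 ln(1 − 0.549457) = −0.75 ln(0.450543)
  = −0.75 × (-0.797302) = 0.597977 substitutions/site.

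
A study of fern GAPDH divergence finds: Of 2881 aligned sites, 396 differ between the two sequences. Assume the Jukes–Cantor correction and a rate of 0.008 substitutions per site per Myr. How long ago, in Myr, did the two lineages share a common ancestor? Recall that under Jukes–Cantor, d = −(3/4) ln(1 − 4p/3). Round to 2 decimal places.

9.49

p = 396/2881 ≈ 0.137452.
d = −(3/4) ln(1 − 4p/3) = −0.75 ln(1 − 0.183269) = −0.75 ln(0.816731)
  = −0.75 × (-0.202445) = 0.151834 substitutions/site.
Under a molecular clock d = 2μt, so t = d/(2μ) = 0.151834 / (2 × 0.008) = 9.49 Myr.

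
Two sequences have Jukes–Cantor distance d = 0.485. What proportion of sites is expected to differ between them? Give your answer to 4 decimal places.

p = (3/4)(1 − e^(−4d/3)) = 0.75 × (1 − e^(-0.646667)) = 0.75 × (1 − 0.523789) = 0.357158.

0.3572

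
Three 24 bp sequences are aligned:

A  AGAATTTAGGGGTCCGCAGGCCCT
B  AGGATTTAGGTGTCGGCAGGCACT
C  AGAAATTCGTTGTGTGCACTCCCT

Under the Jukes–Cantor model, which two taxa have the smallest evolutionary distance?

A and B

A–B: 4/24 differ, p = 0.167, d = 0.188.
A–C: 8/24 differ, p = 0.333, d = 0.441.
B–C: 9/24 differ, p = 0.375, d = 0.520.
The smallest distance is between A and B.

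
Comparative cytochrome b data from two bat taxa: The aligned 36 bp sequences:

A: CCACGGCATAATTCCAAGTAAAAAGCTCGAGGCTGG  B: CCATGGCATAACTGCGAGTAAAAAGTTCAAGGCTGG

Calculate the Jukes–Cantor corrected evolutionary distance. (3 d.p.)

The sequences differ at 6 of 36 sites (4, 12, 14, 16, 26, 29), so p = 6/36 ≈ 0.166667.
d = −(3/4) ln(1 − 4p/3) = −0.75 ln(1 − 0.222223) = −0.75 ln(0.777777)
  = −0.75 × (-0.251315) = 0.188486 substitutions/site.

0.188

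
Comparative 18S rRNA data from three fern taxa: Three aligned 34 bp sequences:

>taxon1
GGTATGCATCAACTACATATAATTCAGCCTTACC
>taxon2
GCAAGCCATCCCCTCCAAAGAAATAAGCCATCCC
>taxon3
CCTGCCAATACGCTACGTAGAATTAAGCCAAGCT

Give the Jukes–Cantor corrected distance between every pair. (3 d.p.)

taxon1–taxon2: 13/34 sites differ → p ≈ 0.382353, d = −0.75 ln(1 − 0.509804) = 0.534712 ≈ 0.535.
taxon1–taxon3: 16/34 sites differ → p ≈ 0.470588, d = −0.75 ln(1 − 0.627451) = 0.740540 ≈ 0.741.
taxon2–taxon3: 14/34 sites differ → p ≈ 0.411765, d = −0.75 ln(1 − 0.54902) = 0.597249 ≈ 0.597.

d(taxon1,taxon2) = 0.535, d(taxon1,taxon3) = 0.741, d(taxon2,taxon3) = 0.597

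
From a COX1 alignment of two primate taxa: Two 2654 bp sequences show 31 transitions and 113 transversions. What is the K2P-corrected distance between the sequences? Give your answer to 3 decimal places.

0.056

P = 31/2654 ≈ 0.01168 and Q = 113/2654 ≈ 0.042577.
Under the Kimura two-parameter model, d = −½ ln(1 − 2P − Q) − ¼ ln(1 − 2Q).
1 − 2P − Q = 0.934063, giving −½ ln(0.934063) = 0.034106.
1 − 2Q = 0.914846, giving −¼ ln(0.914846) = 0.022250.
d = 0.034106 + 0.022250 = 0.056356.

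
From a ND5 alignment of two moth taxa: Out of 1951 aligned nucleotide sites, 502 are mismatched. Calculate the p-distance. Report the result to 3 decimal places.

0.257

p = 502/1951 = 0.257303… ≈ 0.257 (to 3 d.p.).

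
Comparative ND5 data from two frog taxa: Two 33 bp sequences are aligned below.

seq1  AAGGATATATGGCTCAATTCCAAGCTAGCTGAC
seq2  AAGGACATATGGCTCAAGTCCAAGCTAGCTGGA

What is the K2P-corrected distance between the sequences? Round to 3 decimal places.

Of 33 sites, 2 differences are transitions and 2 are transversions, so P = 2/33 ≈ 0.060606 and Q = 2/33 ≈ 0.060606.
Under the Kimura two-parameter model, d = −½ ln(1 − 2P − Q) − ¼ ln(1 − 2Q).
1 − 2P − Q = 0.818182, giving −½ ln(0.818182) = 0.100335.
1 − 2Q = 0.878788, giving −¼ ln(0.878788) = 0.032303.
d = 0.100335 + 0.032303 = 0.132638.

0.133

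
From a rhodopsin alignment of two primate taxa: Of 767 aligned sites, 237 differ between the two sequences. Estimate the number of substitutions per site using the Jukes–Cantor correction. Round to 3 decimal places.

p = 237/767 ≈ 0.308996.
d = −(3/4) ln(1 − 4p/3) = −0.75 ln(1 − 0.411995) = −0.75 ln(0.588005)
  = −0.75 × (-0.531020) = 0.398265 substitutions/site.

0.398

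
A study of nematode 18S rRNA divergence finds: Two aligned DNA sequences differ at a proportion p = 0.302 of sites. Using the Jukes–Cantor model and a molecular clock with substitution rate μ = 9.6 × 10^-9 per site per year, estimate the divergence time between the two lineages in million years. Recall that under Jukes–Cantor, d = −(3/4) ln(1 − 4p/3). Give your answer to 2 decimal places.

d = −(3/4) ln(1 − 4p/3) = −0.75 ln(1 − 0.402667) = −0.75 ln(0.597333)
  = −0.75 × (-0.515281) = 0.386461 substitutions/site.
Under a molecular clock d = 2μt, so t = d/(2μ) = 0.386461 / (2 × 9.6 × 10^-9) = 20.13 million years.

20.13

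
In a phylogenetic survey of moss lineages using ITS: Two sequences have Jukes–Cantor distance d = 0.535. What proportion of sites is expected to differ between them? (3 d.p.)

0.382

p = (3/4)(1 − e^(−4d/3)) = 0.75 × (1 − e^(-0.713333)) = 0.75 × (1 − 0.490008) = 0.382494.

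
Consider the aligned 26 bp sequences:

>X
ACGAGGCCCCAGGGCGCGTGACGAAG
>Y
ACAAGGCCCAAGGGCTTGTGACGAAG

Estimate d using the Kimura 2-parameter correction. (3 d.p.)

Of 26 sites, 2 differences are transitions and 2 are transversions, so P = 2/26 ≈ 0.076923 and Q = 2/26 ≈ 0.076923.
Under the Kimura two-parameter model, d = −½ ln(1 − 2P − Q) − ¼ ln(1 − 2Q).
1 − 2P − Q = 0.769231, giving −½ ln(0.769231) = 0.131182.
1 − 2Q = 0.846154, giving −¼ ln(0.846154) = 0.041763.
d = 0.131182 + 0.041763 = 0.172945.

0.173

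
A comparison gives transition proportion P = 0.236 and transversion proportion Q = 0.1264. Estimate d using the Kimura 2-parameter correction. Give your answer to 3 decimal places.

0.529

Under the Kimura two-parameter model, d = −½ ln(1 − 2P − Q) − ¼ ln(1 − 2Q).
1 − 2P − Q = 0.4016, giving −½ ln(0.4016) = 0.456149.
1 − 2Q = 0.7472, giving −¼ ln(0.7472) = 0.072856.
d = 0.456149 + 0.072856 = 0.529005.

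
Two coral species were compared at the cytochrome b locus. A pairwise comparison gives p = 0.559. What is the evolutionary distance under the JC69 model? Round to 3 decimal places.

1.026

d = −(3/4) ln(1 − 4p/3) = −0.75 ln(1 − 0.745333) = −0.75 ln(0.254667)
  = −0.75 × (-1.367798) = 1.025849 substitutions/site.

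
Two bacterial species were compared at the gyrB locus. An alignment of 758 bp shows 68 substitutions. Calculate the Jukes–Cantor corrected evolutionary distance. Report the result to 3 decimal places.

0.096

p = 68/758 ≈ 0.08971.
d = −(3/4) ln(1 − 4p/3) = −0.75 ln(1 − 0.119613) = −0.75 ln(0.880387)
  = −0.75 × (-0.127394) = 0.095546 substitutions/site.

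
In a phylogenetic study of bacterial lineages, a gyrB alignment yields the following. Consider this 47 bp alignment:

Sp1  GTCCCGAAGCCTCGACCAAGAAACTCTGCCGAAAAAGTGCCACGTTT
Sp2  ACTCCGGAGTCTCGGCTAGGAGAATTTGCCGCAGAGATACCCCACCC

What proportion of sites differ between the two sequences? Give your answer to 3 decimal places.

0.447

The sequences differ at 21 of 47 positions.
p = 21/47 = 0.446808… ≈ 0.447 (to 3 d.p.).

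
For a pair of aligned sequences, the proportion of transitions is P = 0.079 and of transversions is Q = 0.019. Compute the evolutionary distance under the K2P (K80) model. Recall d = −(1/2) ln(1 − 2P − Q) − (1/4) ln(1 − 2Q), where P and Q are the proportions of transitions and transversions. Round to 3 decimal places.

0.107

Under the Kimura two-parameter model, d = −½ ln(1 − 2P − Q) − ¼ ln(1 − 2Q).
1 − 2P − Q = 0.823, giving −½ ln(0.823) = 0.097400.
1 − 2Q = 0.962, giving −¼ ln(0.962) = 0.009685.
d = 0.097400 + 0.009685 = 0.107085.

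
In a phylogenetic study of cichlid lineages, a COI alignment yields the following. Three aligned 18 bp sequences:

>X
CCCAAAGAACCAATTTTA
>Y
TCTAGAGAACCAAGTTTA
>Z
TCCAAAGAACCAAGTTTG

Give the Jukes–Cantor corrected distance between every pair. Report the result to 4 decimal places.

X–Y: 4/18 sites differ → p ≈ 0.222222, d = −0.75 ln(1 − 0.296296) = 0.263548 ≈ 0.2635.
X–Z: 3/18 sites differ → p ≈ 0.166667, d = −0.75 ln(1 − 0.222223) = 0.188487 ≈ 0.1885.
Y–Z: 3/18 sites differ → p ≈ 0.166667, d = −0.75 ln(1 − 0.222223) = 0.188487 ≈ 0.1885.

d(X,Y) = 0.2635, d(X,Z) = 0.1885, d(Y,Z) = 0.1885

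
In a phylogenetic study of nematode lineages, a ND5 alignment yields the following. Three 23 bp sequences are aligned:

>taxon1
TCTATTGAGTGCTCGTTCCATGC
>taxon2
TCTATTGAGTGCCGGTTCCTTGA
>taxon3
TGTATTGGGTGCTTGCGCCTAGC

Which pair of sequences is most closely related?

taxon1 and taxon2

taxon1–taxon2: 4/23 differ, p = 0.174, d = 0.198.
taxon1–taxon3: 7/23 differ, p = 0.304, d = 0.390.
taxon2–taxon3: 8/23 differ, p = 0.348, d = 0.467.
The smallest distance is between taxon1 and taxon2.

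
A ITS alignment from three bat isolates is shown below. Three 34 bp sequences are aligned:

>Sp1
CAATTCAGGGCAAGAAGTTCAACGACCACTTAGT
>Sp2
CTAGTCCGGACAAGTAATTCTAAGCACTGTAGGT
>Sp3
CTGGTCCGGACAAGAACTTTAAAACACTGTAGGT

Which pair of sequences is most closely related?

Sp2 and Sp3

Sp1–Sp2: 14/34 differ, p = 0.412, d = 0.597.
Sp1–Sp3: 15/34 differ, p = 0.441, d = 0.665.
Sp2–Sp3: 6/34 differ, p = 0.176, d = 0.201.
The smallest distance is between Sp2 and Sp3.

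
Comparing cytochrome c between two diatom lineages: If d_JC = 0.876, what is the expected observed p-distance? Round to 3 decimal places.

0.517

p = (3/4)(1 − e^(−4d/3)) = 0.75 × (1 − e^(-1.168)) = 0.75 × (1 − 0.310988) = 0.516759.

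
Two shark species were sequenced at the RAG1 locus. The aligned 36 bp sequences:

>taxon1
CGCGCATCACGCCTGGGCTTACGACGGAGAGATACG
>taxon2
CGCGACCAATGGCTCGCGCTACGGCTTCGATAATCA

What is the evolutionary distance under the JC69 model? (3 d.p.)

0.824

The sequences differ at 18 of 36 sites, so p = 18/36 = 0.5.
d = −(3/4) ln(1 − 4p/3) = −0.75 ln(1 − 0.666667) = −0.75 ln(0.333333)
  = −0.75 × (-1.098613) = 0.823960 substitutions/site.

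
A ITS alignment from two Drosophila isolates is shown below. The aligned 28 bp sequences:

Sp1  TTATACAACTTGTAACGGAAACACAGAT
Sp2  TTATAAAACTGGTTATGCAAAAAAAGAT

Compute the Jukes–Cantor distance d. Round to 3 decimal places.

0.304

The sequences differ at 7 of 28 sites (6, 11, 14, 16, 18, 22, 24), so p = 7/28 = 0.25.
d = −(3/4) ln(1 − 4p/3) = −0.75 ln(1 − 0.333333) = −0.75 ln(0.666667)
  = −0.75 × (-0.405465) = 0.304099 substitutions/site.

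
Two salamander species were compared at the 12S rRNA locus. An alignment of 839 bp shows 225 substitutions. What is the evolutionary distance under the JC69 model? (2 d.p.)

p = 225/839 ≈ 0.268176.
d = −(3/4) ln(1 − 4p/3) = −0.75 ln(1 − 0.357568) = −0.75 ln(0.642432)
  = −0.75 × (-0.442494) = 0.331871 substitutions/site.

0.33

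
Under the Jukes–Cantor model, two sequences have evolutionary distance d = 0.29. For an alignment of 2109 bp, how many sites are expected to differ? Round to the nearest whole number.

Invert JC69: p = (3/4)(1 − e^(−4d/3)) = 0.75 × (1 − e^(-0.386667)) = 0.75 × (1 − 0.679317) = 0.240512.
Expected differing sites = pL ≈ 0.240512 × 2109 = 507.239808 ≈ 507.

507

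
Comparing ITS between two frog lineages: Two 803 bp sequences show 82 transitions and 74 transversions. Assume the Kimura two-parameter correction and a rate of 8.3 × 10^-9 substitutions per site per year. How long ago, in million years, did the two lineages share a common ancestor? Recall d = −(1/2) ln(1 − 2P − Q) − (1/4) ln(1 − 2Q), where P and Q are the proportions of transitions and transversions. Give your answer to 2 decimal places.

13.66

P = 82/803 ≈ 0.102117 and Q = 74/803 ≈ 0.092154.
Under the Kimura two-parameter model, d = −½ ln(1 − 2P − Q) − ¼ ln(1 − 2Q).
1 − 2P − Q = 0.703612, giving −½ ln(0.703612) = 0.175764.
1 − 2Q = 0.815692, giving −¼ ln(0.815692) = 0.050930.
d = 0.175764 + 0.050930 = 0.226694.
Under a molecular clock d = 2μt, so t = d/(2μ) = 0.226694 / (2 × 8.3 × 10^-9) = 13.66 million years.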